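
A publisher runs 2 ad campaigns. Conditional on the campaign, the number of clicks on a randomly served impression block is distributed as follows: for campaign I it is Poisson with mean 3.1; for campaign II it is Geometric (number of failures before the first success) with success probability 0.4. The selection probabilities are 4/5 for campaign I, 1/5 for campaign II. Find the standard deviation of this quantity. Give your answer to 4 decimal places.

Per component, I: μ=3.1, E[X²]=12.71; II: μ=1.5, E[X²]=6.
E[X] = 0.8·3.1 + 0.2·1.5 = 2.78.
E[X²] = 0.8·12.71 + 0.2·6 = 11.368.
Var(X) = E[X²] − (E[X])² = 11.368 − 7.7284 = 3.6396.
SD(X) = √3.6396 = 1.90777.

1.9078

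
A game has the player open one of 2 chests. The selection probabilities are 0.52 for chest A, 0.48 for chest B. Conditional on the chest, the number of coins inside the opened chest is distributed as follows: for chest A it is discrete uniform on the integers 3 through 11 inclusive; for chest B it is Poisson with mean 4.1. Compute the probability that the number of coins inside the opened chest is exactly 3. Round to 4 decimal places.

Conditional on each chest, P(X = 3): A: 0.111111; B: 0.190368.
By total probability, P(X = 3) = 0.52·0.111111 + 0.48·0.190368 = 0.149154.

0.1492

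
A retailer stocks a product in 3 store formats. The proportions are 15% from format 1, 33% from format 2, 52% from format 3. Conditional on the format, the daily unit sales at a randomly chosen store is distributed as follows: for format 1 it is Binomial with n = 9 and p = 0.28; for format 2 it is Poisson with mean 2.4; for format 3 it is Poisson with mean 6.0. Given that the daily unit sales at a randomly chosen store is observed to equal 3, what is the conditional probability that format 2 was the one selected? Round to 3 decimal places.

Likelihoods P(X=3 | ·): 1: 0.256891; 2: 0.209014; 3: 0.0892351.
Posterior ∝ prior × likelihood. Numerator for 2: 0.33·0.209014 = 0.0689747.
Normalizing constant: 0.15·0.256891 + 0.33·0.209014 + 0.52·0.0892351 = 0.153911.
P(2 | observation) = 0.0689747 / 0.153911 = 0.448148.

0.448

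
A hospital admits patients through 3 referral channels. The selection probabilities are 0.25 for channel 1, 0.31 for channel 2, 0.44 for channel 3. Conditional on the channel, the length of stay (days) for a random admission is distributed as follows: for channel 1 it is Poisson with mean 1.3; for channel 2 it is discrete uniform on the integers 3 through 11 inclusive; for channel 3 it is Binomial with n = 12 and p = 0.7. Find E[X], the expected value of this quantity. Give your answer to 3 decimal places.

6.191

Component means — 1: 1.3; 2: 7; 3: 8.4.
E[X] = 0.25·1.3 + 0.31·7 + 0.44·8.4 = 6.191.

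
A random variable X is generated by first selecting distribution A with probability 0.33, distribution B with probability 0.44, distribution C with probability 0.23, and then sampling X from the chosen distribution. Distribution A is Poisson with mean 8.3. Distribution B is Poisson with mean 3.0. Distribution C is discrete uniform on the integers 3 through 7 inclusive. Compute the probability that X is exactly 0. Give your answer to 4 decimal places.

Conditional on each component, P(X = 0): A: 0.000248517; B: 0.0497871; C: 0.
By total probability, P(X = 0) = 0.33·0.000248517 + 0.44·0.0497871 + 0.23·0 = 0.0219883.

0.0220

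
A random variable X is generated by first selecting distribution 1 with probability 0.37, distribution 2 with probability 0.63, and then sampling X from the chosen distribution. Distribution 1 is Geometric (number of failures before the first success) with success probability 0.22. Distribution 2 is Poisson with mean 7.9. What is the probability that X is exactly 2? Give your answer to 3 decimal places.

Conditional on each component, P(X = 2): 1: 0.133848; 2: 0.0115691.
By total probability, P(X = 2) = 0.37·0.133848 + 0.63·0.0115691 = 0.0568123.

0.057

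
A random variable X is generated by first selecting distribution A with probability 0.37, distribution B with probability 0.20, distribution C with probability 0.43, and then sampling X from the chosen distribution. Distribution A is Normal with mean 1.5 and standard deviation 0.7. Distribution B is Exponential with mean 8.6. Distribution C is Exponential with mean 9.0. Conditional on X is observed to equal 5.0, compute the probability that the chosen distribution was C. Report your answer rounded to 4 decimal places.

Likelihoods f(5.0 | ·): A: 2.12389e-06; B: 0.0650137; C: 0.0637504.
Posterior ∝ prior × likelihood. Numerator for C: 0.43·0.0637504 = 0.0274127.
Normalizing constant: 0.37·2.12389e-06 + 0.2·0.0650137 + 0.43·0.0637504 = 0.0404162.
P(C | observation) = 0.0274127 / 0.0404162 = 0.67826.

0.6783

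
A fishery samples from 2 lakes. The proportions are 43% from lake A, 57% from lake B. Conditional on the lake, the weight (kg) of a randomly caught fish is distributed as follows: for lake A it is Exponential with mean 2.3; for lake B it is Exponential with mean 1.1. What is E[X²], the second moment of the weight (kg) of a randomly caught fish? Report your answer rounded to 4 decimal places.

For each component E[X²] = Var + (mean)², giving A: 10.58; B: 2.42.
Overall E[X²] = 0.43·10.58 + 0.57·2.42 = 5.9288.

5.9288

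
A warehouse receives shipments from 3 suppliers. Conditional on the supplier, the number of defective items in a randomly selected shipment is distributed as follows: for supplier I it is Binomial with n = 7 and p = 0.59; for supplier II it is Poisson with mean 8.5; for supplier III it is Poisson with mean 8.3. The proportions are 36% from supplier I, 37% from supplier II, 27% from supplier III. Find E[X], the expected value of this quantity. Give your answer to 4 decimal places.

Component means — I: 4.13; II: 8.5; III: 8.3.
E[X] = 0.36·4.13 + 0.37·8.5 + 0.27·8.3 = 6.8728.

6.8728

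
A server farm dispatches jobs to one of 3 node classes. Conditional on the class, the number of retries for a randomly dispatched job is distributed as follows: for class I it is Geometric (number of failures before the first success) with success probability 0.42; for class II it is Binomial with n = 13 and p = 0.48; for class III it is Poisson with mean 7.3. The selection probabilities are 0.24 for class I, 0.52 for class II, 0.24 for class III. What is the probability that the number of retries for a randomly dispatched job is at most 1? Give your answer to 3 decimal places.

0.162

Conditional on each class, P(X ≤ 1): I: 0.6636; II: 0.00264233; III: 0.00560697.
By total probability, P(X ≤ 1) = 0.24·0.6636 + 0.52·0.00264233 + 0.24·0.00560697 = 0.161984.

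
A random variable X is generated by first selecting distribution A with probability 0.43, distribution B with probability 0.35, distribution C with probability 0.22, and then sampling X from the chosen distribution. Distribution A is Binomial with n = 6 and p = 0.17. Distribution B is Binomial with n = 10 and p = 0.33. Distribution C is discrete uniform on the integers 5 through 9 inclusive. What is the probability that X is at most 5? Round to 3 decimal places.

Conditional on each component, P(X ≤ 5): A: 0.999976; B: 0.9268; C: 0.2.
By total probability, P(X ≤ 5) = 0.43·0.999976 + 0.35·0.9268 + 0.22·0.2 = 0.798369.

0.798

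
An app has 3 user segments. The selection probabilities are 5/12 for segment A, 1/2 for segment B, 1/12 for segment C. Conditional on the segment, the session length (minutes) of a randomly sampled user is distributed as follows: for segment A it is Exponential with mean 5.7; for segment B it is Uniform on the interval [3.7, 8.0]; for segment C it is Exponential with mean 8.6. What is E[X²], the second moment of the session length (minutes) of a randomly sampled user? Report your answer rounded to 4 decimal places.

For each component E[X²] = Var + (mean)², giving A: 64.98; B: 35.7633; C: 147.92.
Overall E[X²] = 0.416667·64.98 + 0.5·35.7633 + 0.0833333·147.92 = 57.2833.

57.2833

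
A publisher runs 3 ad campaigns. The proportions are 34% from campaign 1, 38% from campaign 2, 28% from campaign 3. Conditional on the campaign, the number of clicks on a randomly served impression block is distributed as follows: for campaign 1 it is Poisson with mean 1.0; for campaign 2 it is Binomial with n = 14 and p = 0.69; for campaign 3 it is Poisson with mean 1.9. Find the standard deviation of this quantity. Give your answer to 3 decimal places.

4.264

Per component, 1: μ=1, E[X²]=2; 2: μ=9.66, E[X²]=96.3102; 3: μ=1.9, E[X²]=5.51.
E[X] = 0.34·1 + 0.38·9.66 + 0.28·1.9 = 4.5428.
E[X²] = 0.34·2 + 0.38·96.3102 + 0.28·5.51 = 38.8207.
Var(X) = E[X²] − (E[X])² = 38.8207 − 20.637 = 18.1836.
SD(X) = √18.1836 = 4.26423.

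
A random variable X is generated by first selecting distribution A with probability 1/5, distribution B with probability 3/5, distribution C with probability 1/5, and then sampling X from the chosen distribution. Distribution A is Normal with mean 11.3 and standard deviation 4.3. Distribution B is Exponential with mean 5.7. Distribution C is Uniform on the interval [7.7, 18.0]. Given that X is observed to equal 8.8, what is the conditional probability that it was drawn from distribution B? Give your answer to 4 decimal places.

0.3905

Likelihoods f(8.8 | ·): A: 0.0783504; B: 0.0374658; C: 0.0970874.
Posterior ∝ prior × likelihood. Numerator for B: 0.6·0.0374658 = 0.0224795.
Normalizing constant: 0.2·0.0783504 + 0.6·0.0374658 + 0.2·0.0970874 = 0.0575671.
P(B | observation) = 0.0224795 / 0.0575671 = 0.390492.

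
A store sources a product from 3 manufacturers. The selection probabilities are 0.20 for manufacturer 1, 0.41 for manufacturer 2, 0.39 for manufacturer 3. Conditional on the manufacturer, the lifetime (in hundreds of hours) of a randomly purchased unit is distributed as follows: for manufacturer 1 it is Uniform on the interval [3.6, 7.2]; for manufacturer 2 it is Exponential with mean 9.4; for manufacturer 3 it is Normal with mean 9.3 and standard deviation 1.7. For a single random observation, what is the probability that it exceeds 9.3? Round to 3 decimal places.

Conditional on each manufacturer, P(X > 9.3): 1: 0; 2: 0.371814; 3: 0.5.
By total probability, P(X > 9.3) = 0.2·0 + 0.41·0.371814 + 0.39·0.5 = 0.347444.

0.347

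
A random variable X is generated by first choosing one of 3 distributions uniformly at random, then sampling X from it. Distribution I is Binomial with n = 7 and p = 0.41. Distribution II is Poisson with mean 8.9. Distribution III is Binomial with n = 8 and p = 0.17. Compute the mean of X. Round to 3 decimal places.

Component means — I: 2.87; II: 8.9; III: 1.36.
E[X] = 0.333333·2.87 + 0.333333·8.9 + 0.333333·1.36 = 4.37667.

4.377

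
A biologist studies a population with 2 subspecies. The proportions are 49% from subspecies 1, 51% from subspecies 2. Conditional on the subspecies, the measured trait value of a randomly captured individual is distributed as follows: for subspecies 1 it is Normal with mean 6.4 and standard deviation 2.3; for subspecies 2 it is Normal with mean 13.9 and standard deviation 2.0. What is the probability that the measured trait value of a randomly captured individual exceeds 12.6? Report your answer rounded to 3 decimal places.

0.380

Conditional on each subspecies, P(X > 12.6): 1: 0.00351255; 2: 0.742154.
By total probability, P(X > 12.6) = 0.49·0.00351255 + 0.51·0.742154 = 0.38022.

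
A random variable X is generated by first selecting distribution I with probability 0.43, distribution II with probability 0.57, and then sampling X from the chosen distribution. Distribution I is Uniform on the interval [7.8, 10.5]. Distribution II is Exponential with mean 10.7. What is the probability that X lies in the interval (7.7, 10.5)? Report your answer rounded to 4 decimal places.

0.4939

Conditional on each component, P(7.7 < X < 10.5): I: 1; II: 0.112114.
By total probability, P(7.7 < X < 10.5) = 0.43·1 + 0.57·0.112114 = 0.493905.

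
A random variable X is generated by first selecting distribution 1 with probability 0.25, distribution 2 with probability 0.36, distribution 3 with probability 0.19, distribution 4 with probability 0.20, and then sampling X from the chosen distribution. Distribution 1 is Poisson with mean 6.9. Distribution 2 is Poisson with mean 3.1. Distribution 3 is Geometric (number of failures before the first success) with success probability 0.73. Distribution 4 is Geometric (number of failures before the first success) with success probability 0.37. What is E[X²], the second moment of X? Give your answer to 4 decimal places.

19.8256

For each component E[X²] = Var + (mean)², giving 1: 54.51; 2: 12.71; 3: 0.64346; 4: 7.5011.
Overall E[X²] = 0.25·54.51 + 0.36·12.71 + 0.19·0.64346 + 0.2·7.5011 = 19.8256.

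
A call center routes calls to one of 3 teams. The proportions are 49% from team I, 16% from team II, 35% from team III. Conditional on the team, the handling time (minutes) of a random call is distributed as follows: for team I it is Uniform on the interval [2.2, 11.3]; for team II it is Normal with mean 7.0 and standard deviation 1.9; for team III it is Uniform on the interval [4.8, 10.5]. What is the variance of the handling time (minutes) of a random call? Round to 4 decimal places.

5.0741

Per component, I: μ=6.75, E[X²]=52.4633; II: μ=7, E[X²]=52.61; III: μ=7.65, E[X²]=61.23.
E[X] = 0.49·6.75 + 0.16·7 + 0.35·7.65 = 7.105.
E[X²] = 0.49·52.4633 + 0.16·52.61 + 0.35·61.23 = 55.5551.
Var(X) = E[X²] − (E[X])² = 55.5551 − 50.481 = 5.07411.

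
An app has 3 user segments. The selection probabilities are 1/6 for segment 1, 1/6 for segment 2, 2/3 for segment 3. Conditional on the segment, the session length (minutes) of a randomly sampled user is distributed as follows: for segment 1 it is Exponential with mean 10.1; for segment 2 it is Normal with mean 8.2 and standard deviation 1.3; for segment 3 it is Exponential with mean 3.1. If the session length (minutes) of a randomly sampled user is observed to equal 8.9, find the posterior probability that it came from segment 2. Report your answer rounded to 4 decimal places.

0.6994

Likelihoods f(8.9 | ·): 1: 0.0410189; 2: 0.265465; 3: 0.0182723.
Posterior ∝ prior × likelihood. Numerator for 2: 0.166667·0.265465 = 0.0442441.
Normalizing constant: 0.166667·0.0410189 + 0.166667·0.265465 + 0.666667·0.0182723 = 0.0632621.
P(2 | observation) = 0.0442441 / 0.0632621 = 0.699378.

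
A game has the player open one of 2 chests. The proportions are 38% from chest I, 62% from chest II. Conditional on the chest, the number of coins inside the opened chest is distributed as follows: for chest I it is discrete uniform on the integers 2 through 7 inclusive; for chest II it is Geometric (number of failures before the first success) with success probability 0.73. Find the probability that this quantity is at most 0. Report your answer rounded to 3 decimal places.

Conditional on each chest, P(X ≤ 0): I: 0; II: 0.73.
By total probability, P(X ≤ 0) = 0.38·0 + 0.62·0.73 = 0.4526.

0.453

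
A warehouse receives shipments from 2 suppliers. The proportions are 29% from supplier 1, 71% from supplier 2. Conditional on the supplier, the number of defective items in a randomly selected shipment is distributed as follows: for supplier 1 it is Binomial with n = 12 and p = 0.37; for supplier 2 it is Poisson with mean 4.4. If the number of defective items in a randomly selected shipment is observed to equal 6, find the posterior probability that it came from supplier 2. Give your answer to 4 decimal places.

0.6715

Likelihoods P(X=6 | ·): 1: 0.148226; 2: 0.123734.
Posterior ∝ prior × likelihood. Numerator for 2: 0.71·0.123734 = 0.0878509.
Normalizing constant: 0.29·0.148226 + 0.71·0.123734 = 0.130837.
P(2 | observation) = 0.0878509 / 0.130837 = 0.671455.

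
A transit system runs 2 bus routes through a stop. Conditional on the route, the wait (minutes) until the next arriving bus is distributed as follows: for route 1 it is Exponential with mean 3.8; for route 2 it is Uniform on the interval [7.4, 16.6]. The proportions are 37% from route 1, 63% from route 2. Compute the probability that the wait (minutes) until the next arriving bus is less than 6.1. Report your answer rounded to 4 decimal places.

Conditional on each route, P(X < 6.1): 1: 0.799163; 2: 0.
By total probability, P(X < 6.1) = 0.37·0.799163 + 0.63·0 = 0.29569.

0.2957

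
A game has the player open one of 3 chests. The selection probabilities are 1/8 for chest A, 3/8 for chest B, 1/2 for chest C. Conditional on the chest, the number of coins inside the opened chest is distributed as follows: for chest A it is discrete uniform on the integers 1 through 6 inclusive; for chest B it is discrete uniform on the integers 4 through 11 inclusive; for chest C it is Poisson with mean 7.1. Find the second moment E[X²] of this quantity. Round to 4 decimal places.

For each component E[X²] = Var + (mean)², giving A: 15.1667; B: 61.5; C: 57.51.
Overall E[X²] = 0.125·15.1667 + 0.375·61.5 + 0.5·57.51 = 53.7133.

53.7133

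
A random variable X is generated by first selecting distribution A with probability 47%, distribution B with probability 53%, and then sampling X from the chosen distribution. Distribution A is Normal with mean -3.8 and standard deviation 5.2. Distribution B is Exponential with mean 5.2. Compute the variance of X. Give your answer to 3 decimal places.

Per component, A: μ=-3.8, E[X²]=41.48; B: μ=5.2, E[X²]=54.08.
E[X] = 0.47·-3.8 + 0.53·5.2 = 0.97.
E[X²] = 0.47·41.48 + 0.53·54.08 = 48.158.
Var(X) = E[X²] − (E[X])² = 48.158 − 0.9409 = 47.2171.

47.217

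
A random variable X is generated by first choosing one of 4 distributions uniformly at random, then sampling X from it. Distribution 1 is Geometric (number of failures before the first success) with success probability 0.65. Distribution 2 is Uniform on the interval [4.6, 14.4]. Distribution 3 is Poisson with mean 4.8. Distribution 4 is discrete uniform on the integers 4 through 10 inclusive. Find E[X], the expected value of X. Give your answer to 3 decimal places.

Component means — 1: 0.538462; 2: 9.5; 3: 4.8; 4: 7.
E[X] = 0.25·0.538462 + 0.25·9.5 + 0.25·4.8 + 0.25·7 = 5.45962.

5.460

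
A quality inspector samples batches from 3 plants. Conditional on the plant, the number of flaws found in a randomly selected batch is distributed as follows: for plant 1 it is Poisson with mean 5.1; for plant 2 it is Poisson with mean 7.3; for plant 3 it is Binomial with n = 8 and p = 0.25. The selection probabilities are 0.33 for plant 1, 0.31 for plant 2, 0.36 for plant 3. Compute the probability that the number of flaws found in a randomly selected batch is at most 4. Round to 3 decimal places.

0.535

Conditional on each plant, P(X ≤ 4): 1: 0.423125; 2: 0.14734; 3: 0.972702.
By total probability, P(X ≤ 4) = 0.33·0.423125 + 0.31·0.14734 + 0.36·0.972702 = 0.535479.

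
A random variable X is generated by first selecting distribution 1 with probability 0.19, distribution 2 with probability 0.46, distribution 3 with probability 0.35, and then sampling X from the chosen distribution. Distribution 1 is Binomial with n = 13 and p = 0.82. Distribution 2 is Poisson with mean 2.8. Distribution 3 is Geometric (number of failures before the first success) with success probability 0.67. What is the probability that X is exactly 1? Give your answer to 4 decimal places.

Conditional on each component, P(X = 1): 1: 1.23318e-08; 2: 0.170268; 3: 0.2211.
By total probability, P(X = 1) = 0.19·1.23318e-08 + 0.46·0.170268 + 0.35·0.2211 = 0.155708.

0.1557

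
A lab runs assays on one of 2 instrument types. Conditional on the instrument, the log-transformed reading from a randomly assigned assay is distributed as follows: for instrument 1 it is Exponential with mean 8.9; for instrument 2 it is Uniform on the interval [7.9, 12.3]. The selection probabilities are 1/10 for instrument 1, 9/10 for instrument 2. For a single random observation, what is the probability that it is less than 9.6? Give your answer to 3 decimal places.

Conditional on each instrument, P(X < 9.6): 1: 0.659946; 2: 0.386364.
By total probability, P(X < 9.6) = 0.1·0.659946 + 0.9·0.386364 = 0.413722.

0.414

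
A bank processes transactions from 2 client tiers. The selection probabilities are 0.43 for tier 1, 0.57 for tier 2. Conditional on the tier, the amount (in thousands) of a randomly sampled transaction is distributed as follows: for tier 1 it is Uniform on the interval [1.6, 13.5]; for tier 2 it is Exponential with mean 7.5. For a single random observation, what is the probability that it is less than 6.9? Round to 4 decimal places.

0.5344

Conditional on each tier, P(X < 6.9): 1: 0.445378; 2: 0.601481.
By total probability, P(X < 6.9) = 0.43·0.445378 + 0.57·0.601481 = 0.534357.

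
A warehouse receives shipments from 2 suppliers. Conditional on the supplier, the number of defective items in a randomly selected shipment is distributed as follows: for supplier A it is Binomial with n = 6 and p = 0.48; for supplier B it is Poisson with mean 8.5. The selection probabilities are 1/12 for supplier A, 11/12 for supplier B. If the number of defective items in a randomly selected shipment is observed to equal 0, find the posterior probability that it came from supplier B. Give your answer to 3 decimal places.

Likelihoods P(X=0 | ·): A: 0.0197706; B: 0.000203468.
Posterior ∝ prior × likelihood. Numerator for B: 0.916667·0.000203468 = 0.000186513.
Normalizing constant: 0.0833333·0.0197706 + 0.916667·0.000203468 = 0.00183406.
P(B | observation) = 0.000186513 / 0.00183406 = 0.101694.

0.102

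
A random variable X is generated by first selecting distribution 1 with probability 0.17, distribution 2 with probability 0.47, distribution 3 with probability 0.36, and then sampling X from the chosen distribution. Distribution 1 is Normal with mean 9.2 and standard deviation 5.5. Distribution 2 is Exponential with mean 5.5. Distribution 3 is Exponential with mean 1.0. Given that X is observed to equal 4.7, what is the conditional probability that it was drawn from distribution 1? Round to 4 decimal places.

0.1821

Likelihoods f(4.7 | ·): 1: 0.051902; 2: 0.0773594; 3: 0.00909528.
Posterior ∝ prior × likelihood. Numerator for 1: 0.17·0.051902 = 0.00882335.
Normalizing constant: 0.17·0.051902 + 0.47·0.0773594 + 0.36·0.00909528 = 0.0484565.
P(1 | observation) = 0.00882335 / 0.0484565 = 0.182088.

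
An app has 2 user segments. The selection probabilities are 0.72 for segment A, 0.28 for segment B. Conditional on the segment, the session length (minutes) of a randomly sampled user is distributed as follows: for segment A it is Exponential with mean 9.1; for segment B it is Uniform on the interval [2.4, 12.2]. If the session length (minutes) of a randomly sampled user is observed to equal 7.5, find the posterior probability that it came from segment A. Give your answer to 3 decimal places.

0.548

Likelihoods f(7.5 | ·): A: 0.0481974; B: 0.102041.
Posterior ∝ prior × likelihood. Numerator for A: 0.72·0.0481974 = 0.0347021.
Normalizing constant: 0.72·0.0481974 + 0.28·0.102041 = 0.0632736.
P(A | observation) = 0.0347021 / 0.0632736 = 0.548446.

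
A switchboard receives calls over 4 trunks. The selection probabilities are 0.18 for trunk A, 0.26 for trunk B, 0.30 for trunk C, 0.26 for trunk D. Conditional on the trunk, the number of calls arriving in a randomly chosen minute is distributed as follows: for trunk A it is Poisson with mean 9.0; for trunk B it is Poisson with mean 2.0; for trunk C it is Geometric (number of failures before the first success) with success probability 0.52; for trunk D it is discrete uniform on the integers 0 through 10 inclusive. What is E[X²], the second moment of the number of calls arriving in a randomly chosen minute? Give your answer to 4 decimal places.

For each component E[X²] = Var + (mean)², giving A: 90; B: 6; C: 2.62722; D: 35.
Overall E[X²] = 0.18·90 + 0.26·6 + 0.3·2.62722 + 0.26·35 = 27.6482.

27.6482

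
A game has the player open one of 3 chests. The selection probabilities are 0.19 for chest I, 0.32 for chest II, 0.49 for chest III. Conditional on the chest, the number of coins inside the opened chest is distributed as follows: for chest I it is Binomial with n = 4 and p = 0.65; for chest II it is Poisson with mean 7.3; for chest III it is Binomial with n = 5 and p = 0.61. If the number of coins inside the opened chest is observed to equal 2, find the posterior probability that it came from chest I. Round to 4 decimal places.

0.3412

Likelihoods P(X=2 | ·): I: 0.310537; II: 0.0179997; III: 0.220726.
Posterior ∝ prior × likelihood. Numerator for I: 0.19·0.310537 = 0.0590021.
Normalizing constant: 0.19·0.310537 + 0.32·0.0179997 + 0.49·0.220726 = 0.172918.
P(I | observation) = 0.0590021 / 0.172918 = 0.341215.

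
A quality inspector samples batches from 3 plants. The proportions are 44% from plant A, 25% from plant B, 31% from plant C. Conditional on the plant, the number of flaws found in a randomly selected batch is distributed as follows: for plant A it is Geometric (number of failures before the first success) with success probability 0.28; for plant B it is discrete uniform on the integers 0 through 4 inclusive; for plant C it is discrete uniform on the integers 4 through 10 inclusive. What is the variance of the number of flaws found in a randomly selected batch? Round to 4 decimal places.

10.4293

Per component, A: μ=2.57143, E[X²]=15.7959; B: μ=2, E[X²]=6; C: μ=7, E[X²]=53.
E[X] = 0.44·2.57143 + 0.25·2 + 0.31·7 = 3.80143.
E[X²] = 0.44·15.7959 + 0.25·6 + 0.31·53 = 24.8802.
Var(X) = E[X²] − (E[X])² = 24.8802 − 14.4509 = 10.4293.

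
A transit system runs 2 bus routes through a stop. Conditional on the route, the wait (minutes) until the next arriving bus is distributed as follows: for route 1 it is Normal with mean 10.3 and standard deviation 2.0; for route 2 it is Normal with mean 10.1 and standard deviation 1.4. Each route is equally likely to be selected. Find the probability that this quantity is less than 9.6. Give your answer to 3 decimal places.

Conditional on each route, P(X < 9.6): 1: 0.363169; 2: 0.360492.
By total probability, P(X < 9.6) = 0.5·0.363169 + 0.5·0.360492 = 0.361831.

0.362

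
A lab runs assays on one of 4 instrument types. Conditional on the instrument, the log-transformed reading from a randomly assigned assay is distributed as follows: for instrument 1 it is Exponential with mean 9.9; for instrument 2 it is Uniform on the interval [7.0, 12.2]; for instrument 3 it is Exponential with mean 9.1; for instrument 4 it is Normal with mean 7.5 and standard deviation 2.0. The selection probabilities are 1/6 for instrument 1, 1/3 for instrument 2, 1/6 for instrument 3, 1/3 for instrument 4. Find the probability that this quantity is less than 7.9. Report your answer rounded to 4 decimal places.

Conditional on each instrument, P(X < 7.9): 1: 0.549762; 2: 0.173077; 3: 0.580265; 4: 0.57926.
By total probability, P(X < 7.9) = 0.166667·0.549762 + 0.333333·0.173077 + 0.166667·0.580265 + 0.333333·0.57926 = 0.439117.

0.4391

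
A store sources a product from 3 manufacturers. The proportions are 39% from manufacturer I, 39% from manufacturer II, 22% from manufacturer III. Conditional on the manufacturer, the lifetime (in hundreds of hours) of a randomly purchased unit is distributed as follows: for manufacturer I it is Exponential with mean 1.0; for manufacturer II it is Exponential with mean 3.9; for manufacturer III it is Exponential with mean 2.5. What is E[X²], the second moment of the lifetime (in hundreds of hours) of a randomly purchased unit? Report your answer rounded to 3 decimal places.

15.394

For each component E[X²] = Var + (mean)², giving I: 2; II: 30.42; III: 12.5.
Overall E[X²] = 0.39·2 + 0.39·30.42 + 0.22·12.5 = 15.3938.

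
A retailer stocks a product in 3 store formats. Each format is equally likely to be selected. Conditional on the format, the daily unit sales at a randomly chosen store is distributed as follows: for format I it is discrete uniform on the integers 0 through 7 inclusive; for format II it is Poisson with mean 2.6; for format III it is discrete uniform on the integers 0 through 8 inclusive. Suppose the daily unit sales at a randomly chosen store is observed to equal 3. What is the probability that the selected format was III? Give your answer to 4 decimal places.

Likelihoods P(X=3 | ·): I: 0.125; II: 0.217572; III: 0.111111.
Posterior ∝ prior × likelihood. Numerator for III: 0.333333·0.111111 = 0.037037.
Normalizing constant: 0.333333·0.125 + 0.333333·0.217572 + 0.333333·0.111111 = 0.151228.
P(III | observation) = 0.037037 / 0.151228 = 0.244909.

0.2449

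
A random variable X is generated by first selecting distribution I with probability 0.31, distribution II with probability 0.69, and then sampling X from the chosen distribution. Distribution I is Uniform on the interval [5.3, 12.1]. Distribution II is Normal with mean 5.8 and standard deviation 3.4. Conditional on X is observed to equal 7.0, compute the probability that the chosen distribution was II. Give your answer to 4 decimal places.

Likelihoods f(7.0 | ·): I: 0.147059; II: 0.110251.
Posterior ∝ prior × likelihood. Numerator for II: 0.69·0.110251 = 0.076073.
Normalizing constant: 0.31·0.147059 + 0.69·0.110251 = 0.121661.
P(II | observation) = 0.076073 / 0.121661 = 0.625286.

0.6253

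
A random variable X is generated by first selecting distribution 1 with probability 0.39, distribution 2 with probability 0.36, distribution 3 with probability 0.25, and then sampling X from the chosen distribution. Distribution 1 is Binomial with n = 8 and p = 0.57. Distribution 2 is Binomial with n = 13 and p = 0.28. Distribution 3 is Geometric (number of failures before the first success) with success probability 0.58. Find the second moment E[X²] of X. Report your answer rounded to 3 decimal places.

For each component E[X²] = Var + (mean)², giving 1: 22.7544; 2: 15.8704; 3: 1.77289.
Overall E[X²] = 0.39·22.7544 + 0.36·15.8704 + 0.25·1.77289 = 15.0308.

15.031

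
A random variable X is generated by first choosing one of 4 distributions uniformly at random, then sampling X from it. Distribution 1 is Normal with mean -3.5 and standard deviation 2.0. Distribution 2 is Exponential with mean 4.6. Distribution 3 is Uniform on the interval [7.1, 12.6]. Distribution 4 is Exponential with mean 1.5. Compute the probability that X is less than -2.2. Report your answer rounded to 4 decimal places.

Conditional on each component, P(X < -2.2): 1: 0.742154; 2: 0; 3: 0; 4: 0.
By total probability, P(X < -2.2) = 0.25·0.742154 + 0.25·0 + 0.25·0 + 0.25·0 = 0.185538.

0.1855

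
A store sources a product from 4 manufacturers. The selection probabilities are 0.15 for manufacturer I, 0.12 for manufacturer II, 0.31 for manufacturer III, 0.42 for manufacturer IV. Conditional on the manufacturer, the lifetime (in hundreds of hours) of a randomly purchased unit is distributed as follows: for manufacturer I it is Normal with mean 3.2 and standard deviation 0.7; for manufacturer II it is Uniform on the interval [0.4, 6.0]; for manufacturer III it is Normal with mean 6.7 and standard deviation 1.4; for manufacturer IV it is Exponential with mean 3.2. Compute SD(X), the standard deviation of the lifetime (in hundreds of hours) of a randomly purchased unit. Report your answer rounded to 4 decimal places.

Per component, I: μ=3.2, E[X²]=10.73; II: μ=3.2, E[X²]=12.8533; III: μ=6.7, E[X²]=46.85; IV: μ=3.2, E[X²]=20.48.
E[X] = 0.15·3.2 + 0.12·3.2 + 0.31·6.7 + 0.42·3.2 = 4.285.
E[X²] = 0.15·10.73 + 0.12·12.8533 + 0.31·46.85 + 0.42·20.48 = 26.277.
Var(X) = E[X²] − (E[X])² = 26.277 − 18.3612 = 7.91578.
SD(X) = √7.91578 = 2.8135.

2.8135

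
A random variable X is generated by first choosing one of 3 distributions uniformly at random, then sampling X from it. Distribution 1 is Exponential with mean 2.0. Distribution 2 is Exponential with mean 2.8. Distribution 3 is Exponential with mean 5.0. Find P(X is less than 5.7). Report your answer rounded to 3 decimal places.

0.831

Conditional on each component, P(X < 5.7): 1: 0.942156; 2: 0.869413; 3: 0.680181.
By total probability, P(X < 5.7) = 0.333333·0.942156 + 0.333333·0.869413 + 0.333333·0.680181 = 0.830583.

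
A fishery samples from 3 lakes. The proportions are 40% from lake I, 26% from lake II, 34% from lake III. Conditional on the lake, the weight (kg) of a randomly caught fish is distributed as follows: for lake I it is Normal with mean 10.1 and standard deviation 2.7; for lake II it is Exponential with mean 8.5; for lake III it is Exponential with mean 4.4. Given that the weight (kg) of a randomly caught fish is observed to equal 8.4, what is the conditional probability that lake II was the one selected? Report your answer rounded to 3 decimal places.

0.160

Likelihoods f(8.4 | ·): I: 0.121189; II: 0.0437921; III: 0.0336852.
Posterior ∝ prior × likelihood. Numerator for II: 0.26·0.0437921 = 0.011386.
Normalizing constant: 0.4·0.121189 + 0.26·0.0437921 + 0.34·0.0336852 = 0.0713144.
P(II | observation) = 0.011386 / 0.0713144 = 0.159659.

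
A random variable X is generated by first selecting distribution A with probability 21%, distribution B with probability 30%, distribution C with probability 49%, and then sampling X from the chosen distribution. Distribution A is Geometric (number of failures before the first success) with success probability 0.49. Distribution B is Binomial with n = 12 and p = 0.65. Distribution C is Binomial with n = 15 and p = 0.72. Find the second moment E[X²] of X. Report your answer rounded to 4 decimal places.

78.3799

For each component E[X²] = Var + (mean)², giving A: 3.20741; B: 63.57; C: 119.664.
Overall E[X²] = 0.21·3.20741 + 0.3·63.57 + 0.49·119.664 = 78.3799.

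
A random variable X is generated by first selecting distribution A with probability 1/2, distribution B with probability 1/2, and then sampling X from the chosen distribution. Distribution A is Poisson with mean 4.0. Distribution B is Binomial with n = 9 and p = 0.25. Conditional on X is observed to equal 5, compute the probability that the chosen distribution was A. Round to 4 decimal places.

0.8006

Likelihoods P(X=5 | ·): A: 0.156293; B: 0.0389328.
Posterior ∝ prior × likelihood. Numerator for A: 0.5·0.156293 = 0.0781467.
Normalizing constant: 0.5·0.156293 + 0.5·0.0389328 = 0.0976131.
P(A | observation) = 0.0781467 / 0.0976131 = 0.800576.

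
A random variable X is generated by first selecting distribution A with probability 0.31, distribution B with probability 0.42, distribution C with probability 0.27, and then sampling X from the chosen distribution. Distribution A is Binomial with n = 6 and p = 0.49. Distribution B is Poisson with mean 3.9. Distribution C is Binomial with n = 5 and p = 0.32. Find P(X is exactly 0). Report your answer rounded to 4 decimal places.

Conditional on each component, P(X = 0): A: 0.0175963; B: 0.0202419; C: 0.145393.
By total probability, P(X = 0) = 0.31·0.0175963 + 0.42·0.0202419 + 0.27·0.145393 = 0.0532127.

0.0532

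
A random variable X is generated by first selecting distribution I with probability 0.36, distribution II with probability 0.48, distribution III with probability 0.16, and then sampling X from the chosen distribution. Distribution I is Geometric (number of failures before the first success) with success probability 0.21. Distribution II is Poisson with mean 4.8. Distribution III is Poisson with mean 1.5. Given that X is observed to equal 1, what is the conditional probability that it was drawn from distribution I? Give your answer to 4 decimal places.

0.4516

Likelihoods P(X=1 | ·): I: 0.1659; II: 0.0395028; III: 0.334695.
Posterior ∝ prior × likelihood. Numerator for I: 0.36·0.1659 = 0.059724.
Normalizing constant: 0.36·0.1659 + 0.48·0.0395028 + 0.16·0.334695 = 0.132237.
P(I | observation) = 0.059724 / 0.132237 = 0.451645.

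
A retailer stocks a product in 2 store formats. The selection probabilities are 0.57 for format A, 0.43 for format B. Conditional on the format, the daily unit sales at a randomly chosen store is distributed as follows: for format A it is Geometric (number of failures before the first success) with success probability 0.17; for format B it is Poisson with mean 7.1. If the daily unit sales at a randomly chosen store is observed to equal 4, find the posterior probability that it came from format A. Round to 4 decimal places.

Likelihoods P(X=4 | ·): A: 0.0806791; B: 0.0873638.
Posterior ∝ prior × likelihood. Numerator for A: 0.57·0.0806791 = 0.0459871.
Normalizing constant: 0.57·0.0806791 + 0.43·0.0873638 = 0.0835535.
P(A | observation) = 0.0459871 / 0.0835535 = 0.550391.

0.5504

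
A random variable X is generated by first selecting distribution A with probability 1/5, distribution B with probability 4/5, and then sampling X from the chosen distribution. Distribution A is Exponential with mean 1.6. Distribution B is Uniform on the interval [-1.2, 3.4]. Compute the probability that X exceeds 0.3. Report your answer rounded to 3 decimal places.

0.705

Conditional on each component, P(X > 0.3): A: 0.829029; B: 0.673913.
By total probability, P(X > 0.3) = 0.2·0.829029 + 0.8·0.673913 = 0.704936.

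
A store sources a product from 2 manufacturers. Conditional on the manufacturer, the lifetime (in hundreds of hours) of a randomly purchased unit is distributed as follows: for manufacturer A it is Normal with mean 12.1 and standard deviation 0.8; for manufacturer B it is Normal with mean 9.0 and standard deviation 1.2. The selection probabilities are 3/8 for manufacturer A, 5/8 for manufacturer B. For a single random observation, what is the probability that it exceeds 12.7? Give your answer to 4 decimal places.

0.0856

Conditional on each manufacturer, P(X > 12.7): A: 0.226627; B: 0.00102348.
By total probability, P(X > 12.7) = 0.375·0.226627 + 0.625·0.00102348 = 0.0856249.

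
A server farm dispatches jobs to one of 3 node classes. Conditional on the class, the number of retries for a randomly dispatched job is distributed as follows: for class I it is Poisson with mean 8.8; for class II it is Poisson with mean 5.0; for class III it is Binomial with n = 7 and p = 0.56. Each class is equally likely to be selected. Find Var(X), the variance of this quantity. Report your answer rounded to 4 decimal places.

9.5550

Per component, I: μ=8.8, E[X²]=86.24; II: μ=5, E[X²]=30; III: μ=3.92, E[X²]=17.0912.
E[X] = 0.333333·8.8 + 0.333333·5 + 0.333333·3.92 = 5.90667.
E[X²] = 0.333333·86.24 + 0.333333·30 + 0.333333·17.0912 = 44.4437.
Var(X) = E[X²] − (E[X])² = 44.4437 − 34.8887 = 9.55502.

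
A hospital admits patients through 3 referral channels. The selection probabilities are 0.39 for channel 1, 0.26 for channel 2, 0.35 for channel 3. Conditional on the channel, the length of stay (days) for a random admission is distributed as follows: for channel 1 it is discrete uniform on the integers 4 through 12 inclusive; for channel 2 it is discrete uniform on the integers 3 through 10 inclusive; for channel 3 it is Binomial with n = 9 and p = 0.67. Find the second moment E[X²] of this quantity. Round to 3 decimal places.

For each component E[X²] = Var + (mean)², giving 1: 70.6667; 2: 47.5; 3: 38.3508.
Overall E[X²] = 0.39·70.6667 + 0.26·47.5 + 0.35·38.3508 = 53.3328.

53.333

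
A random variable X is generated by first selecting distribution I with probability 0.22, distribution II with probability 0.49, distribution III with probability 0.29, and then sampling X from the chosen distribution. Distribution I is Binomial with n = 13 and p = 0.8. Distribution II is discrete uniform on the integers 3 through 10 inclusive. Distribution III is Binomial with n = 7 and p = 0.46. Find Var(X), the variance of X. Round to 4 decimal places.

Per component, I: μ=10.4, E[X²]=110.24; II: μ=6.5, E[X²]=47.5; III: μ=3.22, E[X²]=12.1072.
E[X] = 0.22·10.4 + 0.49·6.5 + 0.29·3.22 = 6.4068.
E[X²] = 0.22·110.24 + 0.49·47.5 + 0.29·12.1072 = 51.0389.
Var(X) = E[X²] − (E[X])² = 51.0389 − 41.0471 = 9.9918.

9.9918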